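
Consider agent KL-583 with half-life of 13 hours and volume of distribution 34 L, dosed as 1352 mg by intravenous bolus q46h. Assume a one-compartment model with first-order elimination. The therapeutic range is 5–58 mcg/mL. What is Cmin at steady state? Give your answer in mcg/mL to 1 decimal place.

Over one 46-h interval, 46/13 ≈ 3.5385 half-lives elapse, leaving f ≈ 0.0861 of each dose.
Single-dose peak C₀ = D/Vd = 1352/34 ≈ 39.765 mcg/mL.
Steady-state trough Cmin,ss = C₀·f/(1−f) ≈ 39.765 × 0.0861/0.9139 ≈ 3.746 mcg/mL.
Trough 3.7 mcg/mL vs MEC 5 mcg/mL: subtherapeutic.

3.7 mcg/mL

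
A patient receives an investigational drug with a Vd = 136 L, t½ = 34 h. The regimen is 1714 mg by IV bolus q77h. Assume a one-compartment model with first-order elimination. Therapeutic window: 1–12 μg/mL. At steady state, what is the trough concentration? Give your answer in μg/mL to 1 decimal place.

τ/t½ = 77/34 ≈ 2.2647, so fraction remaining f = (1/2)^(77/34) ≈ 0.2081.
At steady state, accumulation factor R = 1/(1 − e^(−kτ)) ≈ 1.2628.
Single-dose peak C₀ = D/Vd = 1714/136 ≈ 12.603 μg/mL.
Steady-state peak Cmax,ss = C₀·R ≈ 12.603 × 1.2628 ≈ 15.915 μg/mL.
One interval later, Cmin,ss = Cmax,ss·e^(−kτ) ≈ 15.915 × 0.2081 ≈ 3.312 μg/mL.
Trough 3.3 μg/mL vs MEC 1 μg/mL: adequate.

3.3 μg/mL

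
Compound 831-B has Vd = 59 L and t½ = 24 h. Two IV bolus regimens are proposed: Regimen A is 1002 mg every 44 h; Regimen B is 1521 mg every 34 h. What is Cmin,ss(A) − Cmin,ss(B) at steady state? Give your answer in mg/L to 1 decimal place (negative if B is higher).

-8.8 mg/L

Regimen A: f = (1/2)^(44/24) ≈ 0.2806; Cmin,ss = (1002/59)·f/(1−f) ≈ 6.624 mg/L.
Regimen B: f = (1/2)^(34/24) ≈ 0.3746; Cmin,ss = (1521/59)·f/(1−f) ≈ 15.441 mg/L.
Difference ≈ 6.624 − 15.441 ≈ -8.817 mg/L.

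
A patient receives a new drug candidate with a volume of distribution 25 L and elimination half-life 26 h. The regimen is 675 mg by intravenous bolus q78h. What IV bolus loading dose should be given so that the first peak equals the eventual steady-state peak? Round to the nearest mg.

f = (1/2)^(78/26) ≈ 0.125000; accumulation ratio R = 1/(1−f) ≈ 1.14286.
Loading dose to hit Cmax,ss on first dose: D_load = D_maint·R ≈ 675 × 1.14286 ≈ 771.43 mg.

771 mg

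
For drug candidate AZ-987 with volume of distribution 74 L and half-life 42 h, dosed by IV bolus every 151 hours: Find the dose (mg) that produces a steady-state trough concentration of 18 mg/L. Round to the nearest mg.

14766 mg

τ/t½ = 151/42 ≈ 3.5952, so f = (1/2)^(151/42) ≈ 0.082742.
Cmin,ss = (D/Vd)·f/(1−f), so D = Cmin,ss·Vd·(1−f)/f.
D = 18 × 74 × (1−f)/f ≈ 18 × 74 × 11.08576 ≈ 14766.23 mg.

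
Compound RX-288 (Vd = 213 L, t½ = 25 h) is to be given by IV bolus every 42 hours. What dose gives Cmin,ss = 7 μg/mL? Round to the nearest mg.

3287 mg

τ/t½ = 42/25 ≈ 1.68, so f = (1/2)^(42/25) ≈ 0.312083.
Cmin,ss = (D/Vd)·f/(1−f), so D = Cmin,ss·Vd·(1−f)/f.
D = 7 × 213 × (1−f)/f ≈ 7 × 213 × 2.20428 ≈ 3286.58 mg.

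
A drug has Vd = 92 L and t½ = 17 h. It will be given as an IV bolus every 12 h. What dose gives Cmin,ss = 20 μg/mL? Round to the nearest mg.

τ/t½ = 12/17 ≈ 0.70588, so f = (1/2)^(12/17) ≈ 0.613067.
Cmin,ss = (D/Vd)·f/(1−f), so D = Cmin,ss·Vd·(1−f)/f.
D = 20 × 92 × (1−f)/f ≈ 20 × 92 × 0.63114 ≈ 1161.30 mg.

1161 mg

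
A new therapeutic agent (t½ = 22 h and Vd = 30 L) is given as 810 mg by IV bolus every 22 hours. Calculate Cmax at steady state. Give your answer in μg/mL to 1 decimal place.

τ = 22 h = 1 half-life, so f = (1/2)^1 = 0.5.
At steady state, R = 1/(1 − 0.5) = 2/1.
Single-dose peak C₀ = D/Vd = 810/30 = 27 μg/mL.
Steady-state peak Cmax,ss = C₀·R = 27 × 2/1 ≈ 54.000 μg/mL.

54.0 μg/mL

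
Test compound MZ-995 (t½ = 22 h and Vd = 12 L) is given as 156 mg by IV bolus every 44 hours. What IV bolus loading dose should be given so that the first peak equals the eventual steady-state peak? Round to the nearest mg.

f = (1/2)^(44/22) ≈ 0.250000; accumulation ratio R = 1/(1−f) ≈ 1.33333.
Loading dose to hit Cmax,ss on first dose: D_load = D_maint·R ≈ 156 × 1.33333 ≈ 208.00 mg.

208 mg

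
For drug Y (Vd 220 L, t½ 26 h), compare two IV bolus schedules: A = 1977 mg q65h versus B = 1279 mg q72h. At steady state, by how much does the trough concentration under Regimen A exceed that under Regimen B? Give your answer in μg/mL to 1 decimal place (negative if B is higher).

Regimen A: f = (1/2)^(65/26) ≈ 0.1768; Cmin,ss = (1977/220)·f/(1−f) ≈ 1.930 μg/mL.
Regimen B: f = (1/2)^(72/26) ≈ 0.1467; Cmin,ss = (1279/220)·f/(1−f) ≈ 0.999 μg/mL.
Difference ≈ 1.930 − 0.999 ≈ 0.931 μg/mL.

0.9 μg/mL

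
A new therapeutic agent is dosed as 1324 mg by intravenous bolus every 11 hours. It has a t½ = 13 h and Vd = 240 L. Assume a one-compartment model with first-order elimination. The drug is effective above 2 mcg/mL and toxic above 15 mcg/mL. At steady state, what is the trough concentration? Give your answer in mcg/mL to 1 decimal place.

Over one 11-h interval, 11/13 ≈ 0.84615 half-lives elapse, leaving f ≈ 0.5563 of each dose.
Single-dose peak C₀ = D/Vd = 1324/240 ≈ 5.517 mcg/mL.
Steady-state trough Cmin,ss = C₀·f/(1−f) ≈ 5.517 × 0.5563/0.4437 ≈ 6.917 mcg/mL.
Trough 6.9 mcg/mL vs MEC 2 mcg/mL: adequate.

6.9 mcg/mL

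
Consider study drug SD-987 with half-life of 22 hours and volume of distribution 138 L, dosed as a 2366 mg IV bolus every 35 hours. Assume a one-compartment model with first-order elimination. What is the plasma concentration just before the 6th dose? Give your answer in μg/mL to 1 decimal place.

8.5 μg/mL

f = (1/2)^(τ/t½) = (1/2)^(35/22) ≈ 0.3320.
C₀ = D/Vd = 2366/138 ≈ 17.145 μg/mL.
Before the 6th dose, 5 doses have been given. Superposition: Cmin = C₀·(f + f² + … + f^5).
≈ 17.145 × (0.3320 + 0.1102 + 0.0366 + 0.0121 + 0.0040) ≈ 17.145 × 0.4949 ≈ 8.485 μg/mL.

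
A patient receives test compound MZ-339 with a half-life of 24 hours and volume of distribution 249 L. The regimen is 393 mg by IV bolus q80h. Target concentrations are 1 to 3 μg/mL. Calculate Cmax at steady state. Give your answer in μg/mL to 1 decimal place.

Over one 80-h interval, 80/24 ≈ 3.3333 half-lives elapse, leaving f ≈ 0.0992 of each dose.
At steady state, accumulation factor R = 1/(1 − e^(−kτ)) ≈ 1.1101.
Each bolus raises the concentration by D/Vd = 393/249 ≈ 1.578 μg/mL.
Steady-state peak Cmax,ss = C₀·R ≈ 1.578 × 1.1101 ≈ 1.752 μg/mL.
Peak 1.8 μg/mL vs MTC 3 μg/mL: below toxic threshold.

1.8 μg/mL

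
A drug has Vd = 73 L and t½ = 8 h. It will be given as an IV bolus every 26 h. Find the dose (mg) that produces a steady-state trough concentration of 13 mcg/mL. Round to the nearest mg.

τ/t½ = 26/8 ≈ 3.25, so f = (1/2)^(26/8) ≈ 0.105112.
Cmin,ss = (D/Vd)·f/(1−f), so D = Cmin,ss·Vd·(1−f)/f.
D = 13 × 73 × (1−f)/f ≈ 13 × 73 × 8.51366 ≈ 8079.46 mg.

8079 mg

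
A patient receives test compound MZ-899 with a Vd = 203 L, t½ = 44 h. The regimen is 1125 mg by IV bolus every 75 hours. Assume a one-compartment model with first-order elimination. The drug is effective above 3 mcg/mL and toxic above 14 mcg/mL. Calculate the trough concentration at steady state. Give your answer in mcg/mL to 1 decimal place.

2.5 mcg/mL

k = ln2/t½ = ln2/44 ≈ 0.015753 h⁻¹; fraction remaining f = e^(−kτ) = e^(−0.015753×75) ≈ 0.3068.
At steady state, accumulation factor R = 1/(1 − e^(−kτ)) ≈ 1.4426.
Single-dose peak C₀ = D/Vd = 1125/203 ≈ 5.542 mcg/mL.
Steady-state peak Cmax,ss = C₀·R ≈ 5.542 × 1.4426 ≈ 7.995 mcg/mL.
Steady-state trough Cmin,ss = Cmax,ss·f ≈ 7.995 × 0.3068 ≈ 2.453 mcg/mL.
Trough 2.5 mcg/mL vs MEC 3 mcg/mL: subtherapeutic.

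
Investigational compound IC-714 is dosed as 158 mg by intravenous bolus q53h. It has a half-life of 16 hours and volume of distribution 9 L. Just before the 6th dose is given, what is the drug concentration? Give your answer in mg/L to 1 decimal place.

2.0 mg/L

f = (1/2)^(τ/t½) = (1/2)^(53/16) ≈ 0.1007.
C₀ = D/Vd = 158/9 ≈ 17.556 mg/L.
Before the 6th dose, 5 doses have been given. Superposition: Cmin = C₀·(f + f² + … + f^5).
≈ 17.556 × (0.1007 + 0.0101 + 0.0010 + 0.0001 + 0.0000) ≈ 17.556 × 0.1119 ≈ 1.965 mg/L.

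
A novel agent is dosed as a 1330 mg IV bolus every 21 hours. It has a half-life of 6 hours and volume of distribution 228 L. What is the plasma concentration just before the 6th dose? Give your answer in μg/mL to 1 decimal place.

f = (1/2)^(τ/t½) = (1/2)^(21/6) ≈ 0.0884.
C₀ = D/Vd = 1330/228 ≈ 5.833 μg/mL.
Before the 6th dose, 5 doses have been given. Superposition: Cmin = C₀·(f + f² + … + f^5).
≈ 5.833 × (0.0884 + 0.0078 + 0.0007 + 0.0001 + 0.0000) ≈ 5.833 × 0.0970 ≈ 0.566 μg/mL.

0.6 μg/mL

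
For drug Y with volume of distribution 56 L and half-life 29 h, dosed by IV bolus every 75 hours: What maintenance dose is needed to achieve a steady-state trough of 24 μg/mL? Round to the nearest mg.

τ/t½ = 75/29 ≈ 2.5862, so f = (1/2)^(75/29) ≈ 0.166523.
Cmin,ss = (D/Vd)·f/(1−f), so D = Cmin,ss·Vd·(1−f)/f.
D = 24 × 56 × (1−f)/f ≈ 24 × 56 × 5.00518 ≈ 6726.96 mg.

6727 mg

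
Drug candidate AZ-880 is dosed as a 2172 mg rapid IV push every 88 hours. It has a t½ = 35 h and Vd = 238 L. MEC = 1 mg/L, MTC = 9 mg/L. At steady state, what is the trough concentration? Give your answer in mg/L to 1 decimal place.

Over one 88-h interval, 88/35 ≈ 2.5143 half-lives elapse, leaving f ≈ 0.1750 of each dose.
Accumulation ratio R = 1/(1 − f) ≈ 1/0.8250 ≈ 1.2121.
Single-dose peak C₀ = D/Vd = 2172/238 ≈ 9.126 mg/L.
Steady-state peak Cmax,ss = C₀·R ≈ 9.126 × 1.2121 ≈ 11.062 mg/L.
One interval later, Cmin,ss = Cmax,ss·e^(−kτ) ≈ 11.062 × 0.1750 ≈ 1.936 mg/L.
Trough 1.9 mg/L vs MEC 1 mg/L: adequate.

1.9 mg/L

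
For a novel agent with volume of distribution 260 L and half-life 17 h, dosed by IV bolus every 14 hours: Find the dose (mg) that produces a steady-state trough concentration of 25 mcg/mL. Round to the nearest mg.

τ/t½ = 14/17 ≈ 0.82353, so f = (1/2)^(14/17) ≈ 0.565058.
Cmin,ss = (D/Vd)·f/(1−f), so D = Cmin,ss·Vd·(1−f)/f.
D = 25 × 260 × (1−f)/f ≈ 25 × 260 × 0.76973 ≈ 5003.24 mg.

5003 mg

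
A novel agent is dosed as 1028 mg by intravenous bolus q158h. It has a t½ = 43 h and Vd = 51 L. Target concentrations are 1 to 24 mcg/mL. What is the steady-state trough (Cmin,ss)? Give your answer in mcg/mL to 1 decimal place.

1.7 mcg/mL

Over one 158-h interval, 158/43 ≈ 3.6744 half-lives elapse, leaving f ≈ 0.0783 of each dose.
Accumulation ratio R = 1/(1 − f) ≈ 1/0.9217 ≈ 1.0850.
Single-dose peak C₀ = D/Vd = 1028/51 ≈ 20.157 mcg/mL.
Cmax,ss = C₀/(1 − f) ≈ 20.157/0.9217 ≈ 21.869 mcg/mL.
One interval later, Cmin,ss = Cmax,ss·e^(−kτ) ≈ 21.869 × 0.0783 ≈ 1.712 mcg/mL.
Trough 1.7 mcg/mL vs MEC 1 mcg/mL: adequate.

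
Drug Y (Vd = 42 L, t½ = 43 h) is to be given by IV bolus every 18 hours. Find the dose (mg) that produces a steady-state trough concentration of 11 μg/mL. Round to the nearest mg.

156 mg

τ/t½ = 18/43 ≈ 0.4186, so f = (1/2)^(18/43) ≈ 0.748148.
Cmin,ss = (D/Vd)·f/(1−f), so D = Cmin,ss·Vd·(1−f)/f.
D = 11 × 42 × (1−f)/f ≈ 11 × 42 × 0.33663 ≈ 155.52 mg.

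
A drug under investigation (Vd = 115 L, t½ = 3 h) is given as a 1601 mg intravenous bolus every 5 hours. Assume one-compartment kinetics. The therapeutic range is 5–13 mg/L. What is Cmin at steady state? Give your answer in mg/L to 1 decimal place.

Over one 5-h interval, 5/3 ≈ 1.6667 half-lives elapse, leaving f ≈ 0.3150 of each dose.
Accumulation ratio R = 1/(1 − f) ≈ 1/0.6850 ≈ 1.4599.
Each bolus raises the concentration by D/Vd = 1601/115 ≈ 13.922 mg/L.
Steady-state peak Cmax,ss = C₀·R ≈ 13.922 × 1.4599 ≈ 20.325 mg/L.
One interval later, Cmin,ss = Cmax,ss·e^(−kτ) ≈ 20.325 × 0.3150 ≈ 6.402 mg/L.
Trough 6.4 mg/L vs MEC 5 mg/L: adequate.

6.4 mg/L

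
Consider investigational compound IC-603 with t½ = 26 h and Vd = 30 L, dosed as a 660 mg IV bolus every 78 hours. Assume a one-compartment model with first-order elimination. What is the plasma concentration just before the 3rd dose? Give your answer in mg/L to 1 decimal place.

f = (1/2)^(τ/t½) = (1/2)^(78/26) ≈ 0.1250.
C₀ = D/Vd = 660/30 ≈ 22.000 mg/L.
Before the 3rd dose, 2 doses have been given. Superposition: Cmin = C₀·(f + f²).
≈ 22.000 × (0.1250 + 0.0156) ≈ 22.000 × 0.1406 ≈ 3.093 mg/L.

3.1 mg/L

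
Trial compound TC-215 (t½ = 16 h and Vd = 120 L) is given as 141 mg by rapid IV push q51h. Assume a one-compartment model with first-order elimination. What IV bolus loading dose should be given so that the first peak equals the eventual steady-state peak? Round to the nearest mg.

158 mg

f = (1/2)^(51/16) ≈ 0.109766; accumulation ratio R = 1/(1−f) ≈ 1.12330.
Loading dose to hit Cmax,ss on first dose: D_load = D_maint·R ≈ 141 × 1.12330 ≈ 158.39 mg.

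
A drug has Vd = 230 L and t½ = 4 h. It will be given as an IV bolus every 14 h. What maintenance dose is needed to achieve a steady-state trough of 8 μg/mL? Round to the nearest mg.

τ/t½ = 14/4 ≈ 3.5, so f = (1/2)^(14/4) ≈ 0.088388.
Cmin,ss = (D/Vd)·f/(1−f), so D = Cmin,ss·Vd·(1−f)/f.
D = 8 × 230 × (1−f)/f ≈ 8 × 230 × 10.31375 ≈ 18977.30 mg.

18977 mg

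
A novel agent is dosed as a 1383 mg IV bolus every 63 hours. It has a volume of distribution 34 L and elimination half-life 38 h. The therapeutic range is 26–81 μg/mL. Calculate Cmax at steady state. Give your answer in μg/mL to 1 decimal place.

k = ln2/t½ = ln2/38 ≈ 0.018241 h⁻¹; fraction remaining f = e^(−kτ) = e^(−0.018241×63) ≈ 0.3169.
At steady state, accumulation factor R = 1/(1 − e^(−kτ)) ≈ 1.4639.
Each bolus raises the concentration by D/Vd = 1383/34 ≈ 40.676 μg/mL.
Steady-state peak Cmax,ss = C₀·R ≈ 40.676 × 1.4639 ≈ 59.546 μg/mL.
Peak 59.5 μg/mL vs MTC 81 μg/mL: below toxic threshold.

59.5 μg/mL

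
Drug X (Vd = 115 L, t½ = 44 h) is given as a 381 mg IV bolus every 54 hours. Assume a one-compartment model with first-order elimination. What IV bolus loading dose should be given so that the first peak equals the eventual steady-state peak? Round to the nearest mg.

665 mg

f = (1/2)^(54/44) ≈ 0.427124; accumulation ratio R = 1/(1−f) ≈ 1.74558.
Loading dose to hit Cmax,ss on first dose: D_load = D_maint·R ≈ 381 × 1.74558 ≈ 665.07 mg.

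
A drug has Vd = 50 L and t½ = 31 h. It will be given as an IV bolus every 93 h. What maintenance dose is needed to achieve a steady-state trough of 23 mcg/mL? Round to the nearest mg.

8050 mg

τ/t½ = 93/31 ≈ 3, so f = (1/2)^(93/31) ≈ 0.125000.
Cmin,ss = (D/Vd)·f/(1−f), so D = Cmin,ss·Vd·(1−f)/f.
D = 23 × 50 × (1−f)/f ≈ 23 × 50 × 7.00000 ≈ 8050.00 mg.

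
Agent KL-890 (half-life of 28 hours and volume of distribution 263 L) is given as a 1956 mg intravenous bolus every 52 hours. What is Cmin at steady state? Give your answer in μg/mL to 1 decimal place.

τ/t½ = 52/28 ≈ 1.8571, so fraction remaining f = (1/2)^(52/28) ≈ 0.2760.
Accumulation ratio R = 1/(1 − f) ≈ 1/0.7240 ≈ 1.3812.
Each bolus raises the concentration by D/Vd = 1956/263 ≈ 7.437 μg/mL.
Steady-state peak Cmax,ss = C₀·R ≈ 7.437 × 1.3812 ≈ 10.272 μg/mL.
Steady-state trough Cmin,ss = Cmax,ss·f ≈ 10.272 × 0.2760 ≈ 2.835 μg/mL.

2.8 μg/mL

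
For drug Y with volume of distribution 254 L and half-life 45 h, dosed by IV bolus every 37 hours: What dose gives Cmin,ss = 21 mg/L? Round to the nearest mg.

τ/t½ = 37/45 ≈ 0.82222, so f = (1/2)^(37/45) ≈ 0.565570.
Cmin,ss = (D/Vd)·f/(1−f), so D = Cmin,ss·Vd·(1−f)/f.
D = 21 × 254 × (1−f)/f ≈ 21 × 254 × 0.76813 ≈ 4097.21 mg.

4097 mg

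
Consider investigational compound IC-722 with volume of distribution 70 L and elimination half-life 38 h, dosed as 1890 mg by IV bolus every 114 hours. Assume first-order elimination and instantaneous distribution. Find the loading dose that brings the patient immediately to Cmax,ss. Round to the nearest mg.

f = (1/2)^(114/38) ≈ 0.125000; accumulation ratio R = 1/(1−f) ≈ 1.14286.
Loading dose to hit Cmax,ss on first dose: D_load = D_maint·R ≈ 1890 × 1.14286 ≈ 2160.01 mg.

2160 mg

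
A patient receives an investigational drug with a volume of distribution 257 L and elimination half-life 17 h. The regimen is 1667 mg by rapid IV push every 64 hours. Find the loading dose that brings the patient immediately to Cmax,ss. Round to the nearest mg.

1799 mg

f = (1/2)^(64/17) ≈ 0.073572; accumulation ratio R = 1/(1−f) ≈ 1.07941.
Loading dose to hit Cmax,ss on first dose: D_load = D_maint·R ≈ 1667 × 1.07941 ≈ 1799.38 mg.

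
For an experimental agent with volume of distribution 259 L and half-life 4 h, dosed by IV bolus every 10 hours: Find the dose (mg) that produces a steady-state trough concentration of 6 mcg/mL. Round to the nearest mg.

7237 mg

τ/t½ = 10/4 ≈ 2.5, so f = (1/2)^(10/4) ≈ 0.176777.
Cmin,ss = (D/Vd)·f/(1−f), so D = Cmin,ss·Vd·(1−f)/f.
D = 6 × 259 × (1−f)/f ≈ 6 × 259 × 4.65684 ≈ 7236.73 mg.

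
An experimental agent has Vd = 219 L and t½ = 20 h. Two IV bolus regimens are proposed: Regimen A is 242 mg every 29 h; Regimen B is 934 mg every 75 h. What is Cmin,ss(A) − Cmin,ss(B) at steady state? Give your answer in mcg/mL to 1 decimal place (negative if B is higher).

0.3 mcg/mL

Regimen A: f = (1/2)^(29/20) ≈ 0.3660; Cmin,ss = (242/219)·f/(1−f) ≈ 0.638 mcg/mL.
Regimen B: f = (1/2)^(75/20) ≈ 0.0743; Cmin,ss = (934/219)·f/(1−f) ≈ 0.342 mcg/mL.
Difference ≈ 0.638 − 0.342 ≈ 0.296 mcg/mL.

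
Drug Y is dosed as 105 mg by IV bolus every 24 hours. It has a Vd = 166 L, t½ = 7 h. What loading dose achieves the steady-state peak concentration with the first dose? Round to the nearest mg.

f = (1/2)^(24/7) ≈ 0.092875; accumulation ratio R = 1/(1−f) ≈ 1.10238.
Loading dose to hit Cmax,ss on first dose: D_load = D_maint·R ≈ 105 × 1.10238 ≈ 115.75 mg.

116 mg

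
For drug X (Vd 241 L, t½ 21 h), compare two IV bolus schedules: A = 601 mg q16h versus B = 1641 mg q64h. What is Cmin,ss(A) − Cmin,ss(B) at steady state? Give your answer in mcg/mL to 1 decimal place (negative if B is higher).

Regimen A: f = (1/2)^(16/21) ≈ 0.5897; Cmin,ss = (601/241)·f/(1−f) ≈ 3.584 mcg/mL.
Regimen B: f = (1/2)^(64/21) ≈ 0.1209; Cmin,ss = (1641/241)·f/(1−f) ≈ 0.936 mcg/mL.
Difference ≈ 3.584 − 0.936 ≈ 2.648 mcg/mL.

2.6 mcg/mL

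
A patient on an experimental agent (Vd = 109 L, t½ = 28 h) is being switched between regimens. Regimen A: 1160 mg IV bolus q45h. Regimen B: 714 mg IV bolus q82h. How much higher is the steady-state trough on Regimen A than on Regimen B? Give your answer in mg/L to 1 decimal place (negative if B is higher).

4.2 mg/L

Regimen A: f = (1/2)^(45/28) ≈ 0.3282; Cmin,ss = (1160/109)·f/(1−f) ≈ 5.199 mg/L.
Regimen B: f = (1/2)^(82/28) ≈ 0.1313; Cmin,ss = (714/109)·f/(1−f) ≈ 0.990 mg/L.
Difference ≈ 5.199 − 0.990 ≈ 4.209 mg/L.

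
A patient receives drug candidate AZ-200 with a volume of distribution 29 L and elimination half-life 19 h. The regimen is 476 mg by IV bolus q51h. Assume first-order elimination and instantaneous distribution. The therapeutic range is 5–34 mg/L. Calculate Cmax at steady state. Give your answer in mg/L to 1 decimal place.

19.4 mg/L

Over one 51-h interval, 51/19 ≈ 2.6842 half-lives elapse, leaving f ≈ 0.1556 of each dose.
At steady state, accumulation factor R = 1/(1 − e^(−kτ)) ≈ 1.1843.
Each bolus raises the concentration by D/Vd = 476/29 ≈ 16.414 mg/L.
Cmax,ss = C₀/(1 − f) ≈ 16.414/0.8444 ≈ 19.439 mg/L.
Peak 19.4 mg/L vs MTC 34 mg/L: below toxic threshold.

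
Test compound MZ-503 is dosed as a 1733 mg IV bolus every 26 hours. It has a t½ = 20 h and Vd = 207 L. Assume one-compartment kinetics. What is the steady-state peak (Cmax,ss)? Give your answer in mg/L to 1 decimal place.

14.1 mg/L

k = ln2/t½ = ln2/20 ≈ 0.034657 h⁻¹; fraction remaining f = e^(−kτ) = e^(−0.034657×26) ≈ 0.4061.
Accumulation ratio R = 1/(1 − f) ≈ 1/0.5939 ≈ 1.6838.
Each bolus raises the concentration by D/Vd = 1733/207 ≈ 8.372 mg/L.
Steady-state peak Cmax,ss = C₀·R ≈ 8.372 × 1.6838 ≈ 14.097 mg/L.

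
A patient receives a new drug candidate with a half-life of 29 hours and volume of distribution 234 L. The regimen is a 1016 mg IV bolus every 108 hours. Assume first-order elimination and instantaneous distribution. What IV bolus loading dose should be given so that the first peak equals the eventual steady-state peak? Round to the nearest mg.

1099 mg

f = (1/2)^(108/29) ≈ 0.075670; accumulation ratio R = 1/(1−f) ≈ 1.08186.
Loading dose to hit Cmax,ss on first dose: D_load = D_maint·R ≈ 1016 × 1.08186 ≈ 1099.17 mg.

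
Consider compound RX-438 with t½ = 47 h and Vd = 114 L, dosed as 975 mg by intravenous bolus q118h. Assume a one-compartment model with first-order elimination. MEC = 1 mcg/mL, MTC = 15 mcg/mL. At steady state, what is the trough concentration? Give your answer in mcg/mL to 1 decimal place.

k = ln2/t½ = ln2/47 ≈ 0.014748 h⁻¹; fraction remaining f = e^(−kτ) = e^(−0.014748×118) ≈ 0.1755.
Single-dose peak C₀ = D/Vd = 975/114 ≈ 8.553 mcg/mL.
Steady-state trough Cmin,ss = C₀·f/(1−f) ≈ 8.553 × 0.1755/0.8245 ≈ 1.821 mcg/mL.
Trough 1.8 mcg/mL vs MEC 1 mcg/mL: adequate.

1.8 mcg/mL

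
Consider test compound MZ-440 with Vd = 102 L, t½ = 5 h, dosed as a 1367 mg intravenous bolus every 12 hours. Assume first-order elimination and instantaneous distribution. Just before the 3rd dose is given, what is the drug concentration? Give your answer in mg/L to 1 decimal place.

f = (1/2)^(τ/t½) = (1/2)^(12/5) ≈ 0.1895.
C₀ = D/Vd = 1367/102 ≈ 13.402 mg/L.
Before the 3rd dose, 2 doses have been given. Superposition: Cmin = C₀·(f + f²).
≈ 13.402 × (0.1895 + 0.0359) ≈ 13.402 × 0.2254 ≈ 3.021 mg/L.

3.0 mg/L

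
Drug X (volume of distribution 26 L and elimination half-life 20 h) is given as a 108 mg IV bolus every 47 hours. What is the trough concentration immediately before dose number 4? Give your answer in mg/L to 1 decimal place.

f = (1/2)^(τ/t½) = (1/2)^(47/20) ≈ 0.1961.
C₀ = D/Vd = 108/26 ≈ 4.154 mg/L.
Before the 4th dose, 3 doses have been given. Superposition: Cmin = C₀·(f + f² + … + f^3).
≈ 4.154 × (0.1961 + 0.0385 + 0.0075) ≈ 4.154 × 0.2421 ≈ 1.006 mg/L.

1.0 mg/L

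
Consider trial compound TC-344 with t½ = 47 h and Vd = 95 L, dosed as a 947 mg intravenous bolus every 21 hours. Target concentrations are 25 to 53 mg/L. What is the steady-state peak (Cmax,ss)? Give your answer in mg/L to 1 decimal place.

37.4 mg/L

τ/t½ = 21/47 ≈ 0.44681, so fraction remaining f = (1/2)^(21/47) ≈ 0.7337.
Accumulation ratio R = 1/(1 − f) ≈ 1/0.2663 ≈ 3.7552.
Single-dose peak C₀ = D/Vd = 947/95 ≈ 9.968 mg/L.
Cmax,ss = C₀/(1 − f) ≈ 9.968/0.2663 ≈ 37.431 mg/L.
Peak 37.4 mg/L vs MTC 53 mg/L: below toxic threshold.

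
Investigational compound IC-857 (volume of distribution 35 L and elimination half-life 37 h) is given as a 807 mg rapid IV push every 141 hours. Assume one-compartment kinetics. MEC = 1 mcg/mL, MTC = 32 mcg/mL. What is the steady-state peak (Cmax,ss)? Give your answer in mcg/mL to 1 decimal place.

τ/t½ = 141/37 ≈ 3.8108, so fraction remaining f = (1/2)^(141/37) ≈ 0.0713.
Accumulation ratio R = 1/(1 − f) ≈ 1/0.9287 ≈ 1.0768.
Single-dose peak C₀ = D/Vd = 807/35 ≈ 23.057 mcg/mL.
Steady-state peak Cmax,ss = C₀·R ≈ 23.057 × 1.0768 ≈ 24.828 mcg/mL.
Peak 24.8 mcg/mL vs MTC 32 mcg/mL: below toxic threshold.

24.8 mcg/mL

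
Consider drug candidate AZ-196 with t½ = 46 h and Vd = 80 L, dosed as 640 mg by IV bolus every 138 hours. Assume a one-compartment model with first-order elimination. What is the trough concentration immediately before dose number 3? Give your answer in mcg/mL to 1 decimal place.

f = (1/2)^(τ/t½) = (1/2)^(138/46) ≈ 0.1250.
C₀ = D/Vd = 640/80 ≈ 8.000 mcg/mL.
Before the 3rd dose, 2 doses have been given. Superposition: Cmin = C₀·(f + f²).
≈ 8.000 × (0.1250 + 0.0156) ≈ 8.000 × 0.1406 ≈ 1.125 mcg/mL.

1.1 mcg/mL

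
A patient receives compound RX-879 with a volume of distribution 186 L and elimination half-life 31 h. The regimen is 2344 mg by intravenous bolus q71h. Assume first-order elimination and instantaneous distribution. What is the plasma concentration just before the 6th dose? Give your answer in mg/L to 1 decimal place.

f = (1/2)^(τ/t½) = (1/2)^(71/31) ≈ 0.2044.
C₀ = D/Vd = 2344/186 ≈ 12.602 mg/L.
Before the 6th dose, 5 doses have been given. Superposition: Cmin = C₀·(f + f² + … + f^5).
≈ 12.602 × (0.2044 + 0.0418 + 0.0085 + 0.0017 + 0.0004) ≈ 12.602 × 0.2568 ≈ 3.236 mg/L.

3.2 mg/L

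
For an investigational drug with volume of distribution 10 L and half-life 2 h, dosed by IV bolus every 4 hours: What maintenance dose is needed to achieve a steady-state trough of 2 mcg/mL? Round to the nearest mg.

τ/t½ = 4/2 ≈ 2, so f = (1/2)^(4/2) ≈ 0.250000.
Cmin,ss = (D/Vd)·f/(1−f), so D = Cmin,ss·Vd·(1−f)/f.
D = 2 × 10 × (1−f)/f ≈ 2 × 10 × 3.00000 ≈ 60.00 mg.

60 mg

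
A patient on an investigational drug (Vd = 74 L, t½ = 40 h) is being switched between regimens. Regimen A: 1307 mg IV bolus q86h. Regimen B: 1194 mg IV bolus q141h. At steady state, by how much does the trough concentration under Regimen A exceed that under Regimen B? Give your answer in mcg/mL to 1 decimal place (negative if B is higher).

3.6 mcg/mL

Regimen A: f = (1/2)^(86/40) ≈ 0.2253; Cmin,ss = (1307/74)·f/(1−f) ≈ 5.137 mcg/mL.
Regimen B: f = (1/2)^(141/40) ≈ 0.0869; Cmin,ss = (1194/74)·f/(1−f) ≈ 1.536 mcg/mL.
Difference ≈ 5.137 − 1.536 ≈ 3.601 mcg/mL.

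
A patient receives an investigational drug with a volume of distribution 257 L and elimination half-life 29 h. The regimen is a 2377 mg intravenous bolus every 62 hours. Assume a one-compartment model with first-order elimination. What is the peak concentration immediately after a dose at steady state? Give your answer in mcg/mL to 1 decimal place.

k = ln2/t½ = ln2/29 ≈ 0.023902 h⁻¹; fraction remaining f = e^(−kτ) = e^(−0.023902×62) ≈ 0.2272.
At steady state, accumulation factor R = 1/(1 − e^(−kτ)) ≈ 1.2940.
Single-dose peak C₀ = D/Vd = 2377/257 ≈ 9.249 mcg/mL.
Steady-state peak Cmax,ss = C₀·R ≈ 9.249 × 1.2940 ≈ 11.968 mcg/mL.

12.0 mcg/mL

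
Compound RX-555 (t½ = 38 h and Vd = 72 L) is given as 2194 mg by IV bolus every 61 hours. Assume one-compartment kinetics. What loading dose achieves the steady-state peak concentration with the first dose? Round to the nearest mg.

3268 mg

f = (1/2)^(61/38) ≈ 0.328676; accumulation ratio R = 1/(1−f) ≈ 1.48959.
Loading dose to hit Cmax,ss on first dose: D_load = D_maint·R ≈ 2194 × 1.48959 ≈ 3268.16 mg.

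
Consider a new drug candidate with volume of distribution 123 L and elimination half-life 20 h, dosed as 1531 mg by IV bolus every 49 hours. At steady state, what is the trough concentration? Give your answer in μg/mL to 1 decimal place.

2.8 μg/mL

Over one 49-h interval, 49/20 ≈ 2.45 half-lives elapse, leaving f ≈ 0.1830 of each dose.
Single-dose peak C₀ = D/Vd = 1531/123 ≈ 12.447 μg/mL.
Steady-state trough Cmin,ss = C₀·f/(1−f) ≈ 12.447 × 0.1830/0.8170 ≈ 2.788 μg/mL.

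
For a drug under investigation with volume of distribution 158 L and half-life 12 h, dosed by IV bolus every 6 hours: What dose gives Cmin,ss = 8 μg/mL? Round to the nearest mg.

524 mg

τ/t½ = 6/12 ≈ 0.5, so f = (1/2)^(6/12) ≈ 0.707107.
Cmin,ss = (D/Vd)·f/(1−f), so D = Cmin,ss·Vd·(1−f)/f.
D = 8 × 158 × (1−f)/f ≈ 8 × 158 × 0.41421 ≈ 523.56 mg.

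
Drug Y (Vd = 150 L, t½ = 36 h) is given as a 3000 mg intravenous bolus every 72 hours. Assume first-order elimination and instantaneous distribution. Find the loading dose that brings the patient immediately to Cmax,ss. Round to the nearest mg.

f = (1/2)^(72/36) ≈ 0.250000; accumulation ratio R = 1/(1−f) ≈ 1.33333.
Loading dose to hit Cmax,ss on first dose: D_load = D_maint·R ≈ 3000 × 1.33333 ≈ 3999.99 mg.

4000 mg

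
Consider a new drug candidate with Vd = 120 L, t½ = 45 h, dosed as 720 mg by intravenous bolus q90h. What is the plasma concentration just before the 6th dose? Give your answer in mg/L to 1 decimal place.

f = (1/2)^(τ/t½) = (1/2)^(90/45) ≈ 0.2500.
C₀ = D/Vd = 720/120 ≈ 6.000 mg/L.
Before the 6th dose, 5 doses have been given. Superposition: Cmin = C₀·(f + f² + … + f^5).
≈ 6.000 × (0.2500 + 0.0625 + 0.0156 + 0.0039 + 0.0010) ≈ 6.000 × 0.3330 ≈ 1.998 mg/L.

2.0 mg/L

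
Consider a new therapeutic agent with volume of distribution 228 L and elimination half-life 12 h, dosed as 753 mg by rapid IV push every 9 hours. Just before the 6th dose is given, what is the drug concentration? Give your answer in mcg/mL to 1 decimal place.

f = (1/2)^(τ/t½) = (1/2)^(9/12) ≈ 0.5946.
C₀ = D/Vd = 753/228 ≈ 3.303 mcg/mL.
Before the 6th dose, 5 doses have been given. Superposition: Cmin = C₀·(f + f² + … + f^5).
≈ 3.303 × (0.5946 + 0.3535 + 0.2102 + 0.1250 + 0.0743) ≈ 3.303 × 1.3576 ≈ 4.484 mcg/mL.

4.5 mcg/mL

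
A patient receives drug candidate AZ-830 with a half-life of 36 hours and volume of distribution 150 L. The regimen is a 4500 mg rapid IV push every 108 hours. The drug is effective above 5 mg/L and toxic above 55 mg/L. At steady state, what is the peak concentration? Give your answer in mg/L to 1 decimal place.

34.3 mg/L

τ = 108 h = 3 half-lives, so f = (1/2)^3 = 0.125.
At steady state, R = 1/(1 − 0.125) = 8/7.
Single-dose peak C₀ = D/Vd = 4500/150 = 30 mg/L.
Steady-state peak Cmax,ss = C₀·R = 30 × 8/7 ≈ 34.286 mg/L.
Peak 34.3 mg/L vs MTC 55 mg/L: below toxic threshold.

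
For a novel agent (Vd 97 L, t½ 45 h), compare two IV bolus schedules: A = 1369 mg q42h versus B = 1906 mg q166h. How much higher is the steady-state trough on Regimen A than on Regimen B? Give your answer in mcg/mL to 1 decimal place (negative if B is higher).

Regimen A: f = (1/2)^(42/45) ≈ 0.5236; Cmin,ss = (1369/97)·f/(1−f) ≈ 15.512 mcg/mL.
Regimen B: f = (1/2)^(166/45) ≈ 0.0775; Cmin,ss = (1906/97)·f/(1−f) ≈ 1.651 mcg/mL.
Difference ≈ 15.512 − 1.651 ≈ 13.861 mcg/mL.

13.9 mcg/mL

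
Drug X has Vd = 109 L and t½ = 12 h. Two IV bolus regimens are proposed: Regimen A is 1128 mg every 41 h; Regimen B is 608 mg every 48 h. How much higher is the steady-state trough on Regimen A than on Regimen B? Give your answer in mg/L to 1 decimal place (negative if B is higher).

0.7 mg/L

Regimen A: f = (1/2)^(41/12) ≈ 0.0936; Cmin,ss = (1128/109)·f/(1−f) ≈ 1.069 mg/L.
Regimen B: f = (1/2)^(48/12) ≈ 0.0625; Cmin,ss = (608/109)·f/(1−f) ≈ 0.372 mg/L.
Difference ≈ 1.069 − 0.372 ≈ 0.697 mg/L.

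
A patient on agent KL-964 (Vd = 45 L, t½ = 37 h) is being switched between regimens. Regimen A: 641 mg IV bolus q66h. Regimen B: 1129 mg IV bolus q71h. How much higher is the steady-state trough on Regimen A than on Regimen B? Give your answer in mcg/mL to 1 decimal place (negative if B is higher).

-3.2 mcg/mL

Regimen A: f = (1/2)^(66/37) ≈ 0.2904; Cmin,ss = (641/45)·f/(1−f) ≈ 5.829 mcg/mL.
Regimen B: f = (1/2)^(71/37) ≈ 0.2645; Cmin,ss = (1129/45)·f/(1−f) ≈ 9.022 mcg/mL.
Difference ≈ 5.829 − 9.022 ≈ -3.193 mcg/mL.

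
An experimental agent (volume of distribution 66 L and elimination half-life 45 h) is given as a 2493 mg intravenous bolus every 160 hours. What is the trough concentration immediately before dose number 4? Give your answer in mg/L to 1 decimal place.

3.5 mg/L

f = (1/2)^(τ/t½) = (1/2)^(160/45) ≈ 0.0850.
C₀ = D/Vd = 2493/66 ≈ 37.773 mg/L.
Before the 4th dose, 3 doses have been given. Superposition: Cmin = C₀·(f + f² + … + f^3).
≈ 37.773 × (0.0850 + 0.0072 + 0.0006) ≈ 37.773 × 0.0928 ≈ 3.505 mg/L.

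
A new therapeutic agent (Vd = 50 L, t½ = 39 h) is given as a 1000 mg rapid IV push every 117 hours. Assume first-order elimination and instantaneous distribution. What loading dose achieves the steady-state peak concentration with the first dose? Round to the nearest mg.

f = (1/2)^(117/39) ≈ 0.125000; accumulation ratio R = 1/(1−f) ≈ 1.14286.
Loading dose to hit Cmax,ss on first dose: D_load = D_maint·R ≈ 1000 × 1.14286 ≈ 1142.86 mg.

1143 mg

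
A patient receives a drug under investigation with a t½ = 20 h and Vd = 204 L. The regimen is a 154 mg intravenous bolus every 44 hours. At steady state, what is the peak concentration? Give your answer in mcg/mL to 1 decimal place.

1.0 mcg/mL

k = ln2/t½ = ln2/20 ≈ 0.034657 h⁻¹; fraction remaining f = e^(−kτ) = e^(−0.034657×44) ≈ 0.2176.
Accumulation ratio R = 1/(1 − f) ≈ 1/0.7824 ≈ 1.2781.
Single-dose peak C₀ = D/Vd = 154/204 ≈ 0.755 mcg/mL.
Steady-state peak Cmax,ss = C₀·R ≈ 0.755 × 1.2781 ≈ 0.965 mcg/mL.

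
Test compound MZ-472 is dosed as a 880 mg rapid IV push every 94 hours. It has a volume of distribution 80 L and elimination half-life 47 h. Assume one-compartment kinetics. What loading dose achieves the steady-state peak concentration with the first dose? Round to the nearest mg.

1173 mg

f = (1/2)^(94/47) ≈ 0.250000; accumulation ratio R = 1/(1−f) ≈ 1.33333.
Loading dose to hit Cmax,ss on first dose: D_load = D_maint·R ≈ 880 × 1.33333 ≈ 1173.33 mg.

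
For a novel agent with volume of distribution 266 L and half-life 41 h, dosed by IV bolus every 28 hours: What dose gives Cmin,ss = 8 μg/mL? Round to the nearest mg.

τ/t½ = 28/41 ≈ 0.68293, so f = (1/2)^(28/41) ≈ 0.622900.
Cmin,ss = (D/Vd)·f/(1−f), so D = Cmin,ss·Vd·(1−f)/f.
D = 8 × 266 × (1−f)/f ≈ 8 × 266 × 0.60539 ≈ 1288.27 mg.

1288 mg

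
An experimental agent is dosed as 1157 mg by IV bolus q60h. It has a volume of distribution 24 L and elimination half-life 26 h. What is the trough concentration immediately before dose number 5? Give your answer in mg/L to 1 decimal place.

f = (1/2)^(τ/t½) = (1/2)^(60/26) ≈ 0.2020.
C₀ = D/Vd = 1157/24 ≈ 48.208 mg/L.
Before the 5th dose, 4 doses have been given. Superposition: Cmin = C₀·(f + f² + … + f^4).
≈ 48.208 × (0.2020 + 0.0408 + 0.0082 + 0.0017) ≈ 48.208 × 0.2527 ≈ 12.182 mg/L.

12.2 mg/L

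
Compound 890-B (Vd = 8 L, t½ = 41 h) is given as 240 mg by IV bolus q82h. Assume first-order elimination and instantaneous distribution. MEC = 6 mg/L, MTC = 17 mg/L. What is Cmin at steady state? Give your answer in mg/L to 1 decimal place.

τ = 82 h = 2 half-lives, so f = (1/2)^2 = 0.25.
Accumulation ratio R = 1/(1 − f) = 1/0.75 = 4/3.
Single-dose peak C₀ = D/Vd = 240/8 = 30 mg/L.
Steady-state peak Cmax,ss = C₀·R = 30 × 4/3 ≈ 40.000 mg/L.
Steady-state trough Cmin,ss = Cmax,ss·f ≈ 40.000 × 0.25 ≈ 10.000 mg/L.
Trough 10.0 mg/L vs MEC 6 mg/L: adequate.

10.0 mg/L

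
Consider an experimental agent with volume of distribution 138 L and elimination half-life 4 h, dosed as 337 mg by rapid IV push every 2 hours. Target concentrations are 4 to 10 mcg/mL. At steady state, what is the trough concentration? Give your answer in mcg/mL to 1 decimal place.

Over one 2-h interval, 2/4 ≈ 0.5 half-lives elapse, leaving f ≈ 0.7071 of each dose.
Each bolus raises the concentration by D/Vd = 337/138 ≈ 2.442 mcg/mL.
Steady-state trough Cmin,ss = C₀·f/(1−f) ≈ 2.442 × 0.7071/0.2929 ≈ 5.895 mcg/mL.
Trough 5.9 mcg/mL vs MEC 4 mcg/mL: adequate.

5.9 mcg/mL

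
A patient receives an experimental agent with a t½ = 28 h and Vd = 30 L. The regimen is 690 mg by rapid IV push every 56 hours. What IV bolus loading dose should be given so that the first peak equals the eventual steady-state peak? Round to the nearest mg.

f = (1/2)^(56/28) ≈ 0.250000; accumulation ratio R = 1/(1−f) ≈ 1.33333.
Loading dose to hit Cmax,ss on first dose: D_load = D_maint·R ≈ 690 × 1.33333 ≈ 920.00 mg.

920 mg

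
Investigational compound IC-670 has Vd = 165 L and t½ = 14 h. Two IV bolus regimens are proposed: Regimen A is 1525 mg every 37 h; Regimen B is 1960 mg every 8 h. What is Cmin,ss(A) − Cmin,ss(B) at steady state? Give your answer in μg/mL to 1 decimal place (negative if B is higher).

-22.7 μg/mL

Regimen A: f = (1/2)^(37/14) ≈ 0.1601; Cmin,ss = (1525/165)·f/(1−f) ≈ 1.762 μg/mL.
Regimen B: f = (1/2)^(8/14) ≈ 0.6730; Cmin,ss = (1960/165)·f/(1−f) ≈ 24.448 μg/mL.
Difference ≈ 1.762 − 24.448 ≈ -22.686 μg/mL.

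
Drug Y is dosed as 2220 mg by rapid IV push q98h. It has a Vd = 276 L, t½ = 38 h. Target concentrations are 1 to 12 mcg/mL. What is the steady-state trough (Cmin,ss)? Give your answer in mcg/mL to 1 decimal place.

1.6 mcg/mL

Over one 98-h interval, 98/38 ≈ 2.5789 half-lives elapse, leaving f ≈ 0.1674 of each dose.
Accumulation ratio R = 1/(1 − f) ≈ 1/0.8326 ≈ 1.2011.
Each bolus raises the concentration by D/Vd = 2220/276 ≈ 8.043 mcg/mL.
Cmax,ss = C₀/(1 − f) ≈ 8.043/0.8326 ≈ 9.660 mcg/mL.
One interval later, Cmin,ss = Cmax,ss·e^(−kτ) ≈ 9.660 × 0.1674 ≈ 1.617 mcg/mL.
Trough 1.6 mcg/mL vs MEC 1 mcg/mL: adequate.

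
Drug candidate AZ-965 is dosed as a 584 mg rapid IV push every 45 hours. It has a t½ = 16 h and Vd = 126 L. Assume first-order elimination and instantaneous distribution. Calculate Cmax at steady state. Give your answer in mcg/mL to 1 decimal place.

Over one 45-h interval, 45/16 ≈ 2.8125 half-lives elapse, leaving f ≈ 0.1423 of each dose.
At steady state, accumulation factor R = 1/(1 − e^(−kτ)) ≈ 1.1659.
Each bolus raises the concentration by D/Vd = 584/126 ≈ 4.635 mcg/mL.
Steady-state peak Cmax,ss = C₀·R ≈ 4.635 × 1.1659 ≈ 5.404 mcg/mL.

5.4 mcg/mL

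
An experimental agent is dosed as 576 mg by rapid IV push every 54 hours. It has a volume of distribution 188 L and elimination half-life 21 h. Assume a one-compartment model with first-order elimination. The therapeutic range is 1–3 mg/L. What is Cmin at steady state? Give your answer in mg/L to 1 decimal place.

τ/t½ = 54/21 ≈ 2.5714, so fraction remaining f = (1/2)^(54/21) ≈ 0.1682.
Accumulation ratio R = 1/(1 − f) ≈ 1/0.8318 ≈ 1.2022.
Each bolus raises the concentration by D/Vd = 576/188 ≈ 3.064 mg/L.
Cmax,ss = C₀/(1 − f) ≈ 3.064/0.8318 ≈ 3.684 mg/L.
Steady-state trough Cmin,ss = Cmax,ss·f ≈ 3.684 × 0.1682 ≈ 0.620 mg/L.
Trough 0.6 mg/L vs MEC 1 mg/L: subtherapeutic.

0.6 mg/L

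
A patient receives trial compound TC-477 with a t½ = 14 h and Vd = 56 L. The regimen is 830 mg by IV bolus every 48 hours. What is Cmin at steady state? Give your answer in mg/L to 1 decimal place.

1.5 mg/L

τ/t½ = 48/14 ≈ 3.4286, so fraction remaining f = (1/2)^(48/14) ≈ 0.0929.
Single-dose peak C₀ = D/Vd = 830/56 ≈ 14.821 mg/L.
Steady-state trough Cmin,ss = C₀·f/(1−f) ≈ 14.821 × 0.0929/0.9071 ≈ 1.518 mg/L.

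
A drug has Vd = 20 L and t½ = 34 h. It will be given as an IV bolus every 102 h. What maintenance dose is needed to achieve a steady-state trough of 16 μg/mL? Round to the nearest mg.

2240 mg

τ/t½ = 102/34 ≈ 3, so f = (1/2)^(102/34) ≈ 0.125000.
Cmin,ss = (D/Vd)·f/(1−f), so D = Cmin,ss·Vd·(1−f)/f.
D = 16 × 20 × (1−f)/f ≈ 16 × 20 × 7.00000 ≈ 2240.00 mg.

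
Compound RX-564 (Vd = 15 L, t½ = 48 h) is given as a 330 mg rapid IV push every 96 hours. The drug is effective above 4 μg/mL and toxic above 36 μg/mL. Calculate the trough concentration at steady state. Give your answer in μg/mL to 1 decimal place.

The dosing interval is 2 half-lives, so f = 2^(−2) = 0.25.
At steady state, R = 1/(1 − 0.25) = 4/3.
Single-dose peak C₀ = D/Vd = 330/15 = 22 μg/mL.
Steady-state peak Cmax,ss = C₀·R = 22 × 4/3 ≈ 29.333 μg/mL.
Steady-state trough Cmin,ss = Cmax,ss·f ≈ 29.333 × 0.25 ≈ 7.333 μg/mL.
Trough 7.3 μg/mL vs MEC 4 μg/mL: adequate.

7.3 μg/mL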